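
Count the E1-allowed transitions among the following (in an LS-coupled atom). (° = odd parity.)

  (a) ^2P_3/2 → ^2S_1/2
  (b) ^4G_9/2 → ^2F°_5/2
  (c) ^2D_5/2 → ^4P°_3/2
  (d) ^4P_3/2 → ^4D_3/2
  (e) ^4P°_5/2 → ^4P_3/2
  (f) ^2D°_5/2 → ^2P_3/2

2

(a) forbidden (parity fails)
(b) forbidden (ΔS, ΔJ fail)
(c) forbidden (ΔS fails)
(d) forbidden (parity fails)
(e) allowed
(f) allowed
Total allowed: 2 of 6.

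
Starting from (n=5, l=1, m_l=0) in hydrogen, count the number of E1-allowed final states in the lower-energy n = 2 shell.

E1 requires Δl = ±1, so l_f ∈ {0, 2}; with 0 ≤ l_f ≤ n_f−1 = 1, the allowed l_f values are {0}.
For l_f = 0: m_f ∈ {m_i−1, m_i, m_i+1} ∩ [−0, 0] = {0} → 1 state.
Total: 1.

1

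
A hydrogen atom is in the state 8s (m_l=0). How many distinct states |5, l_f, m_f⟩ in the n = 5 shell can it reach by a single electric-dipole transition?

E1 requires Δl = ±1, so l_f ∈ {-1, 1}; with 0 ≤ l_f ≤ n_f−1 = 4, the allowed l_f values are {1}.
For l_f = 1: m_f ∈ {m_i−1, m_i, m_i+1} ∩ [−1, 1] = {-1, 0, 1} → 3 states.
Total: 3.

3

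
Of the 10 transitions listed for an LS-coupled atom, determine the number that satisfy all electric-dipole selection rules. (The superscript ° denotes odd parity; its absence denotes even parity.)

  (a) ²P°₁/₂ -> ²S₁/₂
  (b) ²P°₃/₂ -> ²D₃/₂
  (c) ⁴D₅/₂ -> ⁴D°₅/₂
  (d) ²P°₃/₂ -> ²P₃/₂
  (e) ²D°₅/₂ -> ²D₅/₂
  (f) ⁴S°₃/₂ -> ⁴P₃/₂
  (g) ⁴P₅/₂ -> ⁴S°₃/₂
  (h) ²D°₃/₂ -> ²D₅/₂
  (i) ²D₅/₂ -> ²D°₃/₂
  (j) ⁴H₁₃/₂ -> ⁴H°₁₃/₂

10

(a) allowed
(b) allowed
(c) allowed
(d) allowed
(e) allowed
(f) allowed
(g) allowed
(h) allowed
(i) allowed
(j) allowed
Total allowed: 10 of 10.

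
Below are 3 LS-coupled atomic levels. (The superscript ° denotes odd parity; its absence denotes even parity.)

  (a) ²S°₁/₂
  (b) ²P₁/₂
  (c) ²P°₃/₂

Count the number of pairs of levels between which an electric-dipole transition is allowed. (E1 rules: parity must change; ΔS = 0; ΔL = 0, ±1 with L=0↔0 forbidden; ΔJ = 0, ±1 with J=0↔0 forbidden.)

2

(a)–(b): allowed.
(a)–(c): forbidden (parity).
(b)–(c): allowed.
Allowed pairs: 2 of 3.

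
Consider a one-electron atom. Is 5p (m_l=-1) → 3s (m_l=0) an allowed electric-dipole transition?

Initial l = 1, final l = 0, so Δl = -1. E1 requires Δl = ±1: passes.
m_l: -1 → 0 (Δm_l = +1). |Δm_l| ≤ 1 passes.
All E1 selection rules are satisfied.

allowed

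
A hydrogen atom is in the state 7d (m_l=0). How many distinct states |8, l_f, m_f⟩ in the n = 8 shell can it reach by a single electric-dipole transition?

E1 requires Δl = ±1, so l_f ∈ {1, 3}; with 0 ≤ l_f ≤ n_f−1 = 7, the allowed l_f values are {1, 3}.
For l_f = 1: m_f ∈ {m_i−1, m_i, m_i+1} ∩ [−1, 1] = {-1, 0, 1} → 3 states.
For l_f = 3: m_f ∈ {m_i−1, m_i, m_i+1} ∩ [−3, 3] = {-1, 0, 1} → 3 states.
Total: 6.

6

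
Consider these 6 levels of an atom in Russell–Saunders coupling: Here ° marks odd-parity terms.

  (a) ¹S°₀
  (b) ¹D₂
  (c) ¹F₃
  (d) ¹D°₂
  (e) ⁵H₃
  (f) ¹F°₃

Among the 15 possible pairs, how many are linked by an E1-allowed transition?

(a)–(b): forbidden (ΔL, ΔJ).
(a)–(c): forbidden (ΔL, ΔJ).
(a)–(d): forbidden (parity, ΔL, ΔJ).
(a)–(e): forbidden (ΔS, ΔL, ΔJ).
(a)–(f): forbidden (parity, ΔL, ΔJ).
(b)–(c): forbidden (parity).
(b)–(d): allowed.
(b)–(e): forbidden (parity, ΔS, ΔL).
(b)–(f): allowed.
(c)–(d): allowed.
(c)–(e): forbidden (parity, ΔS, ΔL).
(c)–(f): allowed.
(d)–(e): forbidden (ΔS, ΔL).
(d)–(f): forbidden (parity).
(e)–(f): forbidden (ΔS, ΔL).
Allowed pairs: 4 of 15.

4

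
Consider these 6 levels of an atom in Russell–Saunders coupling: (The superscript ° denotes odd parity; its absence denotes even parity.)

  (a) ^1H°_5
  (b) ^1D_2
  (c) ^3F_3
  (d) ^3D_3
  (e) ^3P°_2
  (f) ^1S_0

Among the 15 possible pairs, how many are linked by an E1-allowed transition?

(a)–(b): forbidden (ΔL, ΔJ).
(a)–(c): forbidden (ΔS, ΔL, ΔJ).
(a)–(d): forbidden (ΔS, ΔL, ΔJ).
(a)–(e): forbidden (parity, ΔS, ΔL, ΔJ).
(a)–(f): forbidden (ΔL, ΔJ).
(b)–(c): forbidden (parity, ΔS).
(b)–(d): forbidden (parity, ΔS).
(b)–(e): forbidden (ΔS).
(b)–(f): forbidden (parity, ΔL, ΔJ).
(c)–(d): forbidden (parity).
(c)–(e): forbidden (ΔL).
(c)–(f): forbidden (parity, ΔS, ΔL, ΔJ).
(d)–(e): allowed.
(d)–(f): forbidden (parity, ΔS, ΔL, ΔJ).
(e)–(f): forbidden (ΔS, ΔJ).
Allowed pairs: 1 of 15.

1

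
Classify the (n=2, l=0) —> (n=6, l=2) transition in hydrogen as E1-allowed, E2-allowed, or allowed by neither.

Δl = 2 − 0 = +2; l_i + l_f = 2.
E1 (Δl = ±1): not satisfied.
E2 (Δl = 0,±2, l_i+l_f ≥ 2): satisfied.

E2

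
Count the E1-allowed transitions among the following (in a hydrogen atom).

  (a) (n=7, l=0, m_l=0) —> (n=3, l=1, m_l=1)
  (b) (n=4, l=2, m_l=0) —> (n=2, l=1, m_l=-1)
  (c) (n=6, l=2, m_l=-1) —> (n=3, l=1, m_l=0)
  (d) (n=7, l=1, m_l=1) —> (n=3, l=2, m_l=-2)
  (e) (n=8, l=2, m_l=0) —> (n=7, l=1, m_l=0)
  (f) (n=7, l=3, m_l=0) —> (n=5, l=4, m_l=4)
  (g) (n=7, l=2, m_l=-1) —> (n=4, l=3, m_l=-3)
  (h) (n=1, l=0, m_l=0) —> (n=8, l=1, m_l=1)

(a) allowed
(b) allowed
(c) allowed
(d) forbidden — Δm_l = -3 (E1 requires Δm_l = 0, ±1)
(e) allowed
(f) forbidden — Δm_l = +4 (E1 requires Δm_l = 0, ±1)
(g) forbidden — Δm_l = -2 (E1 requires Δm_l = 0, ±1)
(h) allowed
Total allowed: 5 of 8.

5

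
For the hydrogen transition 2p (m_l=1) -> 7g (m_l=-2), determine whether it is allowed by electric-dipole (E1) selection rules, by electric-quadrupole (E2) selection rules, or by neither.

neither

Δl = 4 − 1 = +3; l_i + l_f = 5.
Δm_l = -3.
E1 (Δl = ±1, |Δm_l| ≤ 1): not satisfied.
E2 (Δl = 0,±2, l_i+l_f ≥ 2, |Δm_l| ≤ 2): not satisfied.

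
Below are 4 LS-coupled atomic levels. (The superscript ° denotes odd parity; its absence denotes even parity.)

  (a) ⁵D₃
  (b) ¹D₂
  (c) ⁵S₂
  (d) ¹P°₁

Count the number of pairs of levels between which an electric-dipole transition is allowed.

(a)–(b): forbidden (parity, ΔS).
(a)–(c): forbidden (parity, ΔL).
(a)–(d): forbidden (ΔS, ΔJ).
(b)–(c): forbidden (parity, ΔS, ΔL).
(b)–(d): allowed.
(c)–(d): forbidden (ΔS).
Allowed pairs: 1 of 6.

1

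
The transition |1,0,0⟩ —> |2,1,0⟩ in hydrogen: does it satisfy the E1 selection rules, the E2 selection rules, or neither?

Δl = 1 − 0 = +1; l_i + l_f = 1.
Δm_l = +0.
E1 (Δl = ±1, |Δm_l| ≤ 1): satisfied.
E2 (Δl = 0,±2, l_i+l_f ≥ 2, |Δm_l| ≤ 2): not satisfied.

E1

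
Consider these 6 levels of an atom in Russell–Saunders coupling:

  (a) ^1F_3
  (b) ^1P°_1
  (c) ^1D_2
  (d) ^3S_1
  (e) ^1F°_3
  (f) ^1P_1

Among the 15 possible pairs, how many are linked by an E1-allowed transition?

4

(a)–(b): forbidden (ΔL, ΔJ).
(a)–(c): forbidden (parity).
(a)–(d): forbidden (parity, ΔS, ΔL, ΔJ).
(a)–(e): allowed.
(a)–(f): forbidden (parity, ΔL, ΔJ).
(b)–(c): allowed.
(b)–(d): forbidden (ΔS).
(b)–(e): forbidden (parity, ΔL, ΔJ).
(b)–(f): allowed.
(c)–(d): forbidden (parity, ΔS, ΔL).
(c)–(e): allowed.
(c)–(f): forbidden (parity).
(d)–(e): forbidden (ΔS, ΔL, ΔJ).
(d)–(f): forbidden (parity, ΔS).
(e)–(f): forbidden (ΔL, ΔJ).
Allowed pairs: 4 of 15.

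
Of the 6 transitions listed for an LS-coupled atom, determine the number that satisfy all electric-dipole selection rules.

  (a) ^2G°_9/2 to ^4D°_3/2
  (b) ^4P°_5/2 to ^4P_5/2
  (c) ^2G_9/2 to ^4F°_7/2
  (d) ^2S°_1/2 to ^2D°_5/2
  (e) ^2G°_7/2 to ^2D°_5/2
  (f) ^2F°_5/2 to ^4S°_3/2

(a) forbidden (parity, ΔS, ΔL, ΔJ fail)
(b) allowed
(c) forbidden (ΔS fails)
(d) forbidden (parity, ΔL, ΔJ fail)
(e) forbidden (parity, ΔL fail)
(f) forbidden (parity, ΔS, ΔL fail)
Total allowed: 1 of 6.

1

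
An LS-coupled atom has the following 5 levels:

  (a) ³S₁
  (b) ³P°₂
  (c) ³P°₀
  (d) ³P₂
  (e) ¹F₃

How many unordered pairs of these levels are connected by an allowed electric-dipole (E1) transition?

(a)–(b): allowed.
(a)–(c): allowed.
(a)–(d): forbidden (parity).
(a)–(e): forbidden (parity, ΔS, ΔL, ΔJ).
(b)–(c): forbidden (parity, ΔJ).
(b)–(d): allowed.
(b)–(e): forbidden (ΔS, ΔL).
(c)–(d): forbidden (ΔJ).
(c)–(e): forbidden (ΔS, ΔL, ΔJ).
(d)–(e): forbidden (parity, ΔS, ΔL).
Allowed pairs: 3 of 10.

3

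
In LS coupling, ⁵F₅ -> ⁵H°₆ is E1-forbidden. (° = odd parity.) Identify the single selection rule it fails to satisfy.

the ΔL = 0, ±1 rule

Parity must change: even → odd — ✓.
ΔS = 0: S: 2 → 2 — ✓.
ΔL = 0, ±1 (not L=0↔0): L: 3 → 5, ΔL = +2 — ✗.
ΔJ = 0, ±1 (not J=0↔0): J: 5 → 6, ΔJ = +1 — ✓.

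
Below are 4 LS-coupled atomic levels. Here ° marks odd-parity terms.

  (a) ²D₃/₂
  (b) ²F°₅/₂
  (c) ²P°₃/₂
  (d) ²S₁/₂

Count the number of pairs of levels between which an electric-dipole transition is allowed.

(a)–(b): allowed.
(a)–(c): allowed.
(a)–(d): forbidden (parity, ΔL).
(b)–(c): forbidden (parity, ΔL).
(b)–(d): forbidden (ΔL, ΔJ).
(c)–(d): allowed.
Allowed pairs: 3 of 6.

3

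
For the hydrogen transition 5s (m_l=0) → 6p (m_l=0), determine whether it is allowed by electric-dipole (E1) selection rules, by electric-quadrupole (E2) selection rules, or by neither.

E1

Δl = 1 − 0 = +1; l_i + l_f = 1.
Δm_l = +0.
E1 (Δl = ±1, |Δm_l| ≤ 1): satisfied.
E2 (Δl = 0,±2, l_i+l_f ≥ 2, |Δm_l| ≤ 2): not satisfied.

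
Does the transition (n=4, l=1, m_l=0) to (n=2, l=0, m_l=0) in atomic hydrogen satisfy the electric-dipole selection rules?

allowed

Δl = 0 − 1 = -1; the E1 rule Δl = ±1 is ok.
m_l: 0 → 0 (Δm_l = +0). |Δm_l| ≤ 1 ok.
All E1 selection rules are satisfied.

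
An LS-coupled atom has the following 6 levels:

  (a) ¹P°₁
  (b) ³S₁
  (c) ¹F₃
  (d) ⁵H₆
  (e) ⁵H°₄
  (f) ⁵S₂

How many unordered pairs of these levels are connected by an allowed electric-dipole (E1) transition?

(a)–(b): forbidden (ΔS).
(a)–(c): forbidden (ΔL, ΔJ).
(a)–(d): forbidden (ΔS, ΔL, ΔJ).
(a)–(e): forbidden (parity, ΔS, ΔL, ΔJ).
(a)–(f): forbidden (ΔS).
(b)–(c): forbidden (parity, ΔS, ΔL, ΔJ).
(b)–(d): forbidden (parity, ΔS, ΔL, ΔJ).
(b)–(e): forbidden (ΔS, ΔL, ΔJ).
(b)–(f): forbidden (parity, ΔS, ΔL).
(c)–(d): forbidden (parity, ΔS, ΔL, ΔJ).
(c)–(e): forbidden (ΔS, ΔL).
(c)–(f): forbidden (parity, ΔS, ΔL).
(d)–(e): forbidden (ΔJ).
(d)–(f): forbidden (parity, ΔL, ΔJ).
(e)–(f): forbidden (ΔL, ΔJ).
Allowed pairs: 0 of 15.

0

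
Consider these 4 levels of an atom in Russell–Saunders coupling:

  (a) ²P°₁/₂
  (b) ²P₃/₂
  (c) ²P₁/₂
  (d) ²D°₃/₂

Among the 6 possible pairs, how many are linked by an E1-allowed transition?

4

(a)–(b): allowed.
(a)–(c): allowed.
(a)–(d): forbidden (parity).
(b)–(c): forbidden (parity).
(b)–(d): allowed.
(c)–(d): allowed.
Allowed pairs: 4 of 6.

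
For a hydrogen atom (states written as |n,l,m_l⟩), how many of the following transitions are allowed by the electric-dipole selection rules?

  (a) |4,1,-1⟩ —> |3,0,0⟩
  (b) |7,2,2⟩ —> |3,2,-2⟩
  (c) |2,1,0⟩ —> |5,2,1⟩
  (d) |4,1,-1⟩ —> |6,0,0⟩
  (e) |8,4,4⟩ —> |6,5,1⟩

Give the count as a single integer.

3

(a) allowed
(b) forbidden — Δl = +0 (E1 requires Δl = ±1); Δm_l = -4 (E1 requires Δm_l = 0, ±1)
(c) allowed
(d) allowed
(e) forbidden — Δm_l = -3 (E1 requires Δm_l = 0, ±1)
Total allowed: 3 of 5.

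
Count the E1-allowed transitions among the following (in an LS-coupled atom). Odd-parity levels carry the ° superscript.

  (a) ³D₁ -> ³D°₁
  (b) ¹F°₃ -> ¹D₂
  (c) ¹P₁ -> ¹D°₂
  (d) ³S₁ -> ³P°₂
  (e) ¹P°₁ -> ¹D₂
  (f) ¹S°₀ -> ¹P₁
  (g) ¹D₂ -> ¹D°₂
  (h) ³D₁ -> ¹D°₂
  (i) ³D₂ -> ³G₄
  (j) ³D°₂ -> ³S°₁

(a) allowed
(b) allowed
(c) allowed
(d) allowed
(e) allowed
(f) allowed
(g) allowed
(h) forbidden (ΔS fails)
(i) forbidden (parity, ΔL, ΔJ fail)
(j) forbidden (parity, ΔL fail)
Total allowed: 7 of 10.

7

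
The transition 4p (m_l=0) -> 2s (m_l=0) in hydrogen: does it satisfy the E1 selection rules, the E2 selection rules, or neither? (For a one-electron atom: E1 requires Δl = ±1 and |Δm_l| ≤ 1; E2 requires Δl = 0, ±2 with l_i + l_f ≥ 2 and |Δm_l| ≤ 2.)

Δl = 0 − 1 = -1; l_i + l_f = 1.
Δm_l = +0.
E1 (Δl = ±1, |Δm_l| ≤ 1): satisfied.
E2 (Δl = 0,±2, l_i+l_f ≥ 2, |Δm_l| ≤ 2): not satisfied.

E1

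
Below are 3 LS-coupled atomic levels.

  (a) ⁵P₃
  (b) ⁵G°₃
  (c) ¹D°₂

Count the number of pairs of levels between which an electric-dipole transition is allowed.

(a)–(b): forbidden (ΔL).
(a)–(c): forbidden (ΔS).
(b)–(c): forbidden (parity, ΔS, ΔL).
Allowed pairs: 0 of 3.

0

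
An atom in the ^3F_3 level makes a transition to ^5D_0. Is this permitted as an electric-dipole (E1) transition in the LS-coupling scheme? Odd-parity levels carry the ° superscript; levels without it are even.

forbidden

ΔS = 0: S: 1 → 2 — fails.
Parity must change: even → even — fails.
ΔJ = 0, ±1 (not J=0↔0): J: 3 → 0, ΔJ = -3 — fails.
ΔL = 0, ±1 (not L=0↔0): L: 3 → 2, ΔL = -1 — passes.
Rule(s) violated: parity, ΔS, ΔJ.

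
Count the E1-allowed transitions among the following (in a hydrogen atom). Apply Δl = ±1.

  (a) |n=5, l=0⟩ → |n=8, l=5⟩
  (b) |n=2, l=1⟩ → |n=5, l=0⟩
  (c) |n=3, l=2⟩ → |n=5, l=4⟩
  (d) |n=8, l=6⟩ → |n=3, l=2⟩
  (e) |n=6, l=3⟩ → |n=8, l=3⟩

(a) forbidden — Δl = +5 (E1 requires Δl = ±1)
(b) allowed
(c) forbidden — Δl = +2 (E1 requires Δl = ±1)
(d) forbidden — Δl = -4 (E1 requires Δl = ±1)
(e) forbidden — Δl = +0 (E1 requires Δl = ±1)
Total allowed: 1 of 5.

1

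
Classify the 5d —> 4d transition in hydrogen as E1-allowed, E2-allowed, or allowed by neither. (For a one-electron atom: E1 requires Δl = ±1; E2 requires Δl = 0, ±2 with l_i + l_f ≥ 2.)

Δl = 2 − 2 = +0; l_i + l_f = 4.
E1 (Δl = ±1): not satisfied.
E2 (Δl = 0,±2, l_i+l_f ≥ 2): satisfied.

E2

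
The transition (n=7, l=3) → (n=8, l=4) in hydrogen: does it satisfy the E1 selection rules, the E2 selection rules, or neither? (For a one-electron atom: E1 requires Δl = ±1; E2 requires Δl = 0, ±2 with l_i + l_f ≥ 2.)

E1

Δl = 4 − 3 = +1; l_i + l_f = 7.
E1 (Δl = ±1): satisfied.
E2 (Δl = 0,±2, l_i+l_f ≥ 2): not satisfied.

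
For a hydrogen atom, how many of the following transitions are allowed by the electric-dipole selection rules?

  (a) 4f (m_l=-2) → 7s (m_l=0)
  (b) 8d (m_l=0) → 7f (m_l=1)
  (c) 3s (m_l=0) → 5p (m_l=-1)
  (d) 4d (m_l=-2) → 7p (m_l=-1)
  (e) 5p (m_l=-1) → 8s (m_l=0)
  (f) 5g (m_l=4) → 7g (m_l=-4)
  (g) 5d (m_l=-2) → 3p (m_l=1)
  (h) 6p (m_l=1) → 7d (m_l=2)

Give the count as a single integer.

5

(a) forbidden — Δl = -3 (E1 requires Δl = ±1); Δm_l = +2 (E1 requires Δm_l = 0, ±1)
(b) allowed
(c) allowed
(d) allowed
(e) allowed
(f) forbidden — Δl = +0 (E1 requires Δl = ±1); Δm_l = -8 (E1 requires Δm_l = 0, ±1)
(g) forbidden — Δm_l = +3 (E1 requires Δm_l = 0, ±1)
(h) allowed
Total allowed: 5 of 8.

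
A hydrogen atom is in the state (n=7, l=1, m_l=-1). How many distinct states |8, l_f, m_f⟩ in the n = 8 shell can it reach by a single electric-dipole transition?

E1 requires Δl = ±1, so l_f ∈ {0, 2}; with 0 ≤ l_f ≤ n_f−1 = 7, the allowed l_f values are {0, 2}.
For l_f = 0: m_f ∈ {m_i−1, m_i, m_i+1} ∩ [−0, 0] = {0} → 1 state.
For l_f = 2: m_f ∈ {m_i−1, m_i, m_i+1} ∩ [−2, 2] = {-2, -1, 0} → 3 states.
Total: 4.

4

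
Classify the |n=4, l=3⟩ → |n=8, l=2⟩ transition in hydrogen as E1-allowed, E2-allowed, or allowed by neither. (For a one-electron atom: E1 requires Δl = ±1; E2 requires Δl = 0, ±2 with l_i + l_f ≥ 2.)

E1

Δl = 2 − 3 = -1; l_i + l_f = 5.
E1 (Δl = ±1): satisfied.
E2 (Δl = 0,±2, l_i+l_f ≥ 2): not satisfied.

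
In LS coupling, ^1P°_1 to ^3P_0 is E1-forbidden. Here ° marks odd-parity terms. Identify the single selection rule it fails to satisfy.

the ΔS = 0 rule

Initial level: S=0, L=1, J=1, parity odd. Final level: S=1, L=1, J=0, parity even.
ΔJ = 0, ±1 (not J=0↔0): J: 1 → 0, ΔJ = -1 — ok.
Parity must change: odd → even — ok.
ΔS = 0: S: 0 → 1 — fails.
ΔL = 0, ±1 (not L=0↔0): L: 1 → 1, ΔL = +0 — ok.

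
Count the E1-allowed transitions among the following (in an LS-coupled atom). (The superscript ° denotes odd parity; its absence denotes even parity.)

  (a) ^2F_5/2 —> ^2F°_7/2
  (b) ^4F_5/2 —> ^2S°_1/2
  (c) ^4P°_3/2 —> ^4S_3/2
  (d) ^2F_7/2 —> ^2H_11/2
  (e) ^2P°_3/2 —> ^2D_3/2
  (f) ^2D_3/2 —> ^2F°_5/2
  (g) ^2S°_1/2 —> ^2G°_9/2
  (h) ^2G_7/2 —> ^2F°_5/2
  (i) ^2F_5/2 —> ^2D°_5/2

(a) allowed
(b) forbidden (ΔS, ΔL, ΔJ fail)
(c) allowed
(d) forbidden (parity, ΔL, ΔJ fail)
(e) allowed
(f) allowed
(g) forbidden (parity, ΔL, ΔJ fail)
(h) allowed
(i) allowed
Total allowed: 6 of 9.

6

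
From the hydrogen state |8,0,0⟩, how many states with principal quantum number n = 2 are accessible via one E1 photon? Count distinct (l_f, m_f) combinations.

3

E1 requires Δl = ±1, so l_f ∈ {-1, 1}; with 0 ≤ l_f ≤ n_f−1 = 1, the allowed l_f values are {1}.
For l_f = 1: m_f ∈ {m_i−1, m_i, m_i+1} ∩ [−1, 1] = {-1, 0, 1} → 3 states.
Total: 3.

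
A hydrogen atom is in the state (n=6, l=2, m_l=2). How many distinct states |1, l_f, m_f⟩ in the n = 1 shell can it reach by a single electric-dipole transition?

0

E1 requires l_f ∈ {1, 3}, but neither lies in [0, 0], so no final state is reachable.
Total: 0.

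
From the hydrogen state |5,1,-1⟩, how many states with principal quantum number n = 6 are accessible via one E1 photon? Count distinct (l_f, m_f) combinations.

4

E1 requires Δl = ±1, so l_f ∈ {0, 2}; with 0 ≤ l_f ≤ n_f−1 = 5, the allowed l_f values are {0, 2}.
For l_f = 0: m_f ∈ {m_i−1, m_i, m_i+1} ∩ [−0, 0] = {0} → 1 state.
For l_f = 2: m_f ∈ {m_i−1, m_i, m_i+1} ∩ [−2, 2] = {-2, -1, 0} → 3 states.
Total: 4.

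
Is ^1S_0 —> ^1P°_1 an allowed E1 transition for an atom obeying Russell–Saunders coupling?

allowed

Initial level: S=0, L=0, J=0, parity even. Final level: S=0, L=1, J=1, parity odd.
Parity must change: even → odd — satisfied.
ΔJ = 0, ±1 (not J=0↔0): J: 0 → 1, ΔJ = +1 — satisfied.
ΔL = 0, ±1 (not L=0↔0): L: 0 → 1, ΔL = +1 — satisfied.
ΔS = 0: S: 0 → 0 — satisfied.
All four E1 rules are satisfied.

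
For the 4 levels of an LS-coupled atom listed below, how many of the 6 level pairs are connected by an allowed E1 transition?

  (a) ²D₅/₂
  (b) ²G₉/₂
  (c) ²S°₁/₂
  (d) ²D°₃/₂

1

(a)–(b): forbidden (parity, ΔL, ΔJ).
(a)–(c): forbidden (ΔL, ΔJ).
(a)–(d): allowed.
(b)–(c): forbidden (ΔL, ΔJ).
(b)–(d): forbidden (ΔL, ΔJ).
(c)–(d): forbidden (parity, ΔL).
Allowed pairs: 1 of 6.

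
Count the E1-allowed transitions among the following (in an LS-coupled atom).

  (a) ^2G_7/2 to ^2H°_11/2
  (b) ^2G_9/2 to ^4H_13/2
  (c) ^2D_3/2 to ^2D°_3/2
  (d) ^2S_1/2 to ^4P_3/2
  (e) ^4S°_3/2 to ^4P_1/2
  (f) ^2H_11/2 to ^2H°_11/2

3

(a) forbidden (ΔJ fails)
(b) forbidden (parity, ΔS, ΔJ fail)
(c) allowed
(d) forbidden (parity, ΔS fail)
(e) allowed
(f) allowed
Total allowed: 3 of 6.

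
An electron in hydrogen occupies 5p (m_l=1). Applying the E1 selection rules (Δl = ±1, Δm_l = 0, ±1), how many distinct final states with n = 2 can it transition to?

E1 requires Δl = ±1, so l_f ∈ {0, 2}; with 0 ≤ l_f ≤ n_f−1 = 1, the allowed l_f values are {0}.
For l_f = 0: m_f ∈ {m_i−1, m_i, m_i+1} ∩ [−0, 0] = {0} → 1 state.
Total: 1.

1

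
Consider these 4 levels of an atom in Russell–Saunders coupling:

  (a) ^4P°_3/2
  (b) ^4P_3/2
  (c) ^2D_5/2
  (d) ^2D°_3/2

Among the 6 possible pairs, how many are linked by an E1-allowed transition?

(a)–(b): allowed.
(a)–(c): forbidden (ΔS).
(a)–(d): forbidden (parity, ΔS).
(b)–(c): forbidden (parity, ΔS).
(b)–(d): forbidden (ΔS).
(c)–(d): allowed.
Allowed pairs: 2 of 6.

2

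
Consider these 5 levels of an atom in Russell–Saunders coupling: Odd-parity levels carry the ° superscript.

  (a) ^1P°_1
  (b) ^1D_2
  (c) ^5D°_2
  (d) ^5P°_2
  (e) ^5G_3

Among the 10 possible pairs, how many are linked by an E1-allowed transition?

(a)–(b): allowed.
(a)–(c): forbidden (parity, ΔS).
(a)–(d): forbidden (parity, ΔS).
(a)–(e): forbidden (ΔS, ΔL, ΔJ).
(b)–(c): forbidden (ΔS).
(b)–(d): forbidden (ΔS).
(b)–(e): forbidden (parity, ΔS, ΔL).
(c)–(d): forbidden (parity).
(c)–(e): forbidden (ΔL).
(d)–(e): forbidden (ΔL).
Allowed pairs: 1 of 10.

1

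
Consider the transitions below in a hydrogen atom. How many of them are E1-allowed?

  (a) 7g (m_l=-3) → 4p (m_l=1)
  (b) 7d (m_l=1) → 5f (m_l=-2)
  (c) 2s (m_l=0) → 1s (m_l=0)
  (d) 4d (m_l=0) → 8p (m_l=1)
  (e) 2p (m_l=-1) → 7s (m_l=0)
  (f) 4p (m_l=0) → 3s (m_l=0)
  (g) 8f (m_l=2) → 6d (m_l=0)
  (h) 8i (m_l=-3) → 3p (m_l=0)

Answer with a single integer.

(a) forbidden — Δl = -3 (E1 requires Δl = ±1); Δm_l = +4 (E1 requires Δm_l = 0, ±1)
(b) forbidden — Δm_l = -3 (E1 requires Δm_l = 0, ±1)
(c) forbidden — Δl = +0 (E1 requires Δl = ±1)
(d) allowed
(e) allowed
(f) allowed
(g) forbidden — Δm_l = -2 (E1 requires Δm_l = 0, ±1)
(h) forbidden — Δl = -5 (E1 requires Δl = ±1); Δm_l = +3 (E1 requires Δm_l = 0, ±1)
Total allowed: 3 of 8.

3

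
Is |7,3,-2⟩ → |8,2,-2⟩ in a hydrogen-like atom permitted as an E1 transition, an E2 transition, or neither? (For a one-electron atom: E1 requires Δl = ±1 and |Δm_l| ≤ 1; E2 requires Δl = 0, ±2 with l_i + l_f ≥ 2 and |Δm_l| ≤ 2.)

Δl = 2 − 3 = -1; l_i + l_f = 5.
Δm_l = +0.
E1 (Δl = ±1, |Δm_l| ≤ 1): satisfied.
E2 (Δl = 0,±2, l_i+l_f ≥ 2, |Δm_l| ≤ 2): not satisfied.

E1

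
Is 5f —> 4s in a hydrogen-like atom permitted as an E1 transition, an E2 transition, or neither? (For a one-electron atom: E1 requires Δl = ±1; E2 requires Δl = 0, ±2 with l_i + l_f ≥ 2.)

neither

Δl = 0 − 3 = -3; l_i + l_f = 3.
E1 (Δl = ±1): not satisfied.
E2 (Δl = 0,±2, l_i+l_f ≥ 2): not satisfied.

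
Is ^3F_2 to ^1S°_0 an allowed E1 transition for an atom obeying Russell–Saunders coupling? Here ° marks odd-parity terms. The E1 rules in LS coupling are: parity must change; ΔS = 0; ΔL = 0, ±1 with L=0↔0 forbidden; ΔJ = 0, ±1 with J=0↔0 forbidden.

forbidden

Reading off the term symbols: S 1→0, L 3→0, J 2→0, parity even→odd.
Parity must change: even → odd — ok.
ΔS = 0: S: 1 → 0 — fails.
ΔL = 0, ±1 (not L=0↔0): L: 3 → 0, ΔL = -3 — fails.
ΔJ = 0, ±1 (not J=0↔0): J: 2 → 0, ΔJ = -2 — fails.
Rule(s) violated: ΔS, ΔL, ΔJ.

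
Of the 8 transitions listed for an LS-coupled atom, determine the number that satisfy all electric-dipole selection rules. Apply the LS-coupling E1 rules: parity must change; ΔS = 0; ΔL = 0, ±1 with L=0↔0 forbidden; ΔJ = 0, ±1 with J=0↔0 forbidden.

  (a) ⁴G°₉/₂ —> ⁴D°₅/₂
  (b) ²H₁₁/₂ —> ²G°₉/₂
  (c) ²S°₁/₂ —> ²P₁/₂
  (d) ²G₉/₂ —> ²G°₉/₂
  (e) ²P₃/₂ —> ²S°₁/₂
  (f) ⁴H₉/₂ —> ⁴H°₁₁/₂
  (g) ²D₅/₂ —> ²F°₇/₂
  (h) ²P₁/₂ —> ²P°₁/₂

7

(a) forbidden (parity, ΔL, ΔJ fail)
(b) allowed
(c) allowed
(d) allowed
(e) allowed
(f) allowed
(g) allowed
(h) allowed
Total allowed: 7 of 8.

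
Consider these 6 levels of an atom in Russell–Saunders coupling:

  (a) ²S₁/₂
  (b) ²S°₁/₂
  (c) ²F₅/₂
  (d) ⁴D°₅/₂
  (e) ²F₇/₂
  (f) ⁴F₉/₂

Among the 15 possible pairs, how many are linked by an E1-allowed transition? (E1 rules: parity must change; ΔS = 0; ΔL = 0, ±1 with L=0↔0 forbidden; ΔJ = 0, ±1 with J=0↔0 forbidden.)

0

(a)–(b): forbidden (ΔL).
(a)–(c): forbidden (parity, ΔL, ΔJ).
(a)–(d): forbidden (ΔS, ΔL, ΔJ).
(a)–(e): forbidden (parity, ΔL, ΔJ).
(a)–(f): forbidden (parity, ΔS, ΔL, ΔJ).
(b)–(c): forbidden (ΔL, ΔJ).
(b)–(d): forbidden (parity, ΔS, ΔL, ΔJ).
(b)–(e): forbidden (ΔL, ΔJ).
(b)–(f): forbidden (ΔS, ΔL, ΔJ).
(c)–(d): forbidden (ΔS).
(c)–(e): forbidden (parity).
(c)–(f): forbidden (parity, ΔS, ΔJ).
(d)–(e): forbidden (ΔS).
(d)–(f): forbidden (ΔJ).
(e)–(f): forbidden (parity, ΔS).
Allowed pairs: 0 of 15.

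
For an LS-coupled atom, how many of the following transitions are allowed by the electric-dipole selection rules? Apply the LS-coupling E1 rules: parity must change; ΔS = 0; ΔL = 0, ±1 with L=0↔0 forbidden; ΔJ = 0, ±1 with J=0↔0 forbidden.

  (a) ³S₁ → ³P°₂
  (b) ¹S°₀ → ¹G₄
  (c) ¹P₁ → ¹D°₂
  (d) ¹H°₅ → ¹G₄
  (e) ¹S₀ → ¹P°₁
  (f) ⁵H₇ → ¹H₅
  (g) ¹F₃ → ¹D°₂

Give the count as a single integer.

(a) allowed
(b) forbidden (ΔL, ΔJ fail)
(c) allowed
(d) allowed
(e) allowed
(f) forbidden (parity, ΔS, ΔJ fail)
(g) allowed
Total allowed: 5 of 7.

5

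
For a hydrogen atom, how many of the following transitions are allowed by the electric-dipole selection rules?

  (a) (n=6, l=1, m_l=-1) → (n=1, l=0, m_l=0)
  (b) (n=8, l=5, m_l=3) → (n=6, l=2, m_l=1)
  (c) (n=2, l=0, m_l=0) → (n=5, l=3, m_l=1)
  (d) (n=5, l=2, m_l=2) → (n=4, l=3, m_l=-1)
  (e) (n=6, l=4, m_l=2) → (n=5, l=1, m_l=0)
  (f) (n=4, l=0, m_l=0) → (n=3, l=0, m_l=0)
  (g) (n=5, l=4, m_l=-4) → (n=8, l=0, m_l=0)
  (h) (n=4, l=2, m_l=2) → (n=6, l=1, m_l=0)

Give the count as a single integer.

(a) allowed
(b) forbidden — Δl = -3 (E1 requires Δl = ±1); Δm_l = -2 (E1 requires Δm_l = 0, ±1)
(c) forbidden — Δl = +3 (E1 requires Δl = ±1)
(d) forbidden — Δm_l = -3 (E1 requires Δm_l = 0, ±1)
(e) forbidden — Δl = -3 (E1 requires Δl = ±1); Δm_l = -2 (E1 requires Δm_l = 0, ±1)
(f) forbidden — Δl = +0 (E1 requires Δl = ±1)
(g) forbidden — Δl = -4 (E1 requires Δl = ±1); Δm_l = +4 (E1 requires Δm_l = 0, ±1)
(h) forbidden — Δm_l = -2 (E1 requires Δm_l = 0, ±1)
Total allowed: 1 of 8.

1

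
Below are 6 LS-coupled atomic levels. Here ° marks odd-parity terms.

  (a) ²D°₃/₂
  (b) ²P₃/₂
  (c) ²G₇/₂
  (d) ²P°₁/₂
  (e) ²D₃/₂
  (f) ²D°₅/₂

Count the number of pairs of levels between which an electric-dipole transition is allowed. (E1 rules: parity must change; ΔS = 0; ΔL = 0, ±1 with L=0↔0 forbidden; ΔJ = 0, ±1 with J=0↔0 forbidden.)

(a)–(b): allowed.
(a)–(c): forbidden (ΔL, ΔJ).
(a)–(d): forbidden (parity).
(a)–(e): allowed.
(a)–(f): forbidden (parity).
(b)–(c): forbidden (parity, ΔL, ΔJ).
(b)–(d): allowed.
(b)–(e): forbidden (parity).
(b)–(f): allowed.
(c)–(d): forbidden (ΔL, ΔJ).
(c)–(e): forbidden (parity, ΔL, ΔJ).
(c)–(f): forbidden (ΔL).
(d)–(e): allowed.
(d)–(f): forbidden (parity, ΔJ).
(e)–(f): allowed.
Allowed pairs: 6 of 15.

6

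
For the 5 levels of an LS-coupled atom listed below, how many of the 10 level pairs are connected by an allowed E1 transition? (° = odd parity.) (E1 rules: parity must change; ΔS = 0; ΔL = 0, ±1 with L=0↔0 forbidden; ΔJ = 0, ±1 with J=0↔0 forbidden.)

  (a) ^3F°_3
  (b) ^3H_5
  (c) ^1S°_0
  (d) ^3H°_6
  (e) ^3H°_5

(a)–(b): forbidden (ΔL, ΔJ).
(a)–(c): forbidden (parity, ΔS, ΔL, ΔJ).
(a)–(d): forbidden (parity, ΔL, ΔJ).
(a)–(e): forbidden (parity, ΔL, ΔJ).
(b)–(c): forbidden (ΔS, ΔL, ΔJ).
(b)–(d): allowed.
(b)–(e): allowed.
(c)–(d): forbidden (parity, ΔS, ΔL, ΔJ).
(c)–(e): forbidden (parity, ΔS, ΔL, ΔJ).
(d)–(e): forbidden (parity).
Allowed pairs: 2 of 10.

2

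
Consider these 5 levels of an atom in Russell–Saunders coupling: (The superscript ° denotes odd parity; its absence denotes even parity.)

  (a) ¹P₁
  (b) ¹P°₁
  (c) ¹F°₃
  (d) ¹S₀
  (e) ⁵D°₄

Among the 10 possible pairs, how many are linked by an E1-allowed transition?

2

(a)–(b): allowed.
(a)–(c): forbidden (ΔL, ΔJ).
(a)–(d): forbidden (parity).
(a)–(e): forbidden (ΔS, ΔJ).
(b)–(c): forbidden (parity, ΔL, ΔJ).
(b)–(d): allowed.
(b)–(e): forbidden (parity, ΔS, ΔJ).
(c)–(d): forbidden (ΔL, ΔJ).
(c)–(e): forbidden (parity, ΔS).
(d)–(e): forbidden (ΔS, ΔL, ΔJ).
Allowed pairs: 2 of 10.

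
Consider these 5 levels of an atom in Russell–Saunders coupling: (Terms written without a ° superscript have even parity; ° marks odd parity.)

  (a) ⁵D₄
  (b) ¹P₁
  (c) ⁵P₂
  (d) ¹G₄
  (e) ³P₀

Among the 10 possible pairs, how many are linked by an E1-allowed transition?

(a)–(b): forbidden (parity, ΔS, ΔJ).
(a)–(c): forbidden (parity, ΔJ).
(a)–(d): forbidden (parity, ΔS, ΔL).
(a)–(e): forbidden (parity, ΔS, ΔJ).
(b)–(c): forbidden (parity, ΔS).
(b)–(d): forbidden (parity, ΔL, ΔJ).
(b)–(e): forbidden (parity, ΔS).
(c)–(d): forbidden (parity, ΔS, ΔL, ΔJ).
(c)–(e): forbidden (parity, ΔS, ΔJ).
(d)–(e): forbidden (parity, ΔS, ΔL, ΔJ).
Allowed pairs: 0 of 10.

0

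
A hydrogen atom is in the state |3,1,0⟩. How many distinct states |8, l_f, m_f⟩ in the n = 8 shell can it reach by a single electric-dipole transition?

E1 requires Δl = ±1, so l_f ∈ {0, 2}; with 0 ≤ l_f ≤ n_f−1 = 7, the allowed l_f values are {0, 2}.
For l_f = 0: m_f ∈ {m_i−1, m_i, m_i+1} ∩ [−0, 0] = {0} → 1 state.
For l_f = 2: m_f ∈ {m_i−1, m_i, m_i+1} ∩ [−2, 2] = {-1, 0, 1} → 3 states.
Total: 4.

4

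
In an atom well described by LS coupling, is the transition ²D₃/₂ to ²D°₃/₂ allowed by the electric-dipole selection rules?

ΔL = 0, ±1 (not L=0↔0): L: 2 → 2, ΔL = +0 — ✓.
ΔJ = 0, ±1 (not J=0↔0): J: 3/2 → 3/2, ΔJ = +0 — ✓.
Parity must change: even → odd — ✓.
ΔS = 0: S: 1/2 → 1/2 — ✓.
All four E1 rules are satisfied.

allowed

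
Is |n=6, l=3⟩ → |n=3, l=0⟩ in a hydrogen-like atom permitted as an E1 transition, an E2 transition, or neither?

neither

Δl = 0 − 3 = -3; l_i + l_f = 3.
E1 (Δl = ±1): not satisfied.
E2 (Δl = 0,±2, l_i+l_f ≥ 2): not satisfied.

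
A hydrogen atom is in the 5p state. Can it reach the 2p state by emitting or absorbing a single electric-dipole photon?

forbidden

Initial l = 1, final l = 1, so Δl = +0. E1 requires Δl = ±1: violated.
The transition is electric-dipole forbidden.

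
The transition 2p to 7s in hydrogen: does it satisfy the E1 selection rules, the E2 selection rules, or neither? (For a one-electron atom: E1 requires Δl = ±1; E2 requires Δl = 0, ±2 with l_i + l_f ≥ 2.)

E1

Δl = 0 − 1 = -1; l_i + l_f = 1.
E1 (Δl = ±1): satisfied.
E2 (Δl = 0,±2, l_i+l_f ≥ 2): not satisfied.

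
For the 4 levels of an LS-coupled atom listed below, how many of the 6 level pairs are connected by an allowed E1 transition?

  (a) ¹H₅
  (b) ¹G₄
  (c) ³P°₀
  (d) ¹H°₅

2

(a)–(b): forbidden (parity).
(a)–(c): forbidden (ΔS, ΔL, ΔJ).
(a)–(d): allowed.
(b)–(c): forbidden (ΔS, ΔL, ΔJ).
(b)–(d): allowed.
(c)–(d): forbidden (parity, ΔS, ΔL, ΔJ).
Allowed pairs: 2 of 6.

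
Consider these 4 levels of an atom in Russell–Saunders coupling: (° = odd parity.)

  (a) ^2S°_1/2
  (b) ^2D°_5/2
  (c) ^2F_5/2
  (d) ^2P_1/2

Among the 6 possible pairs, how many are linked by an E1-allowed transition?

(a)–(b): forbidden (parity, ΔL, ΔJ).
(a)–(c): forbidden (ΔL, ΔJ).
(a)–(d): allowed.
(b)–(c): allowed.
(b)–(d): forbidden (ΔJ).
(c)–(d): forbidden (parity, ΔL, ΔJ).
Allowed pairs: 2 of 6.

2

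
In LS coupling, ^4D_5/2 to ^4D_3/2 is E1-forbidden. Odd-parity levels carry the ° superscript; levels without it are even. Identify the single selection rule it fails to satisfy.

parity

Parity must change: even → even — fails.
ΔS = 0: S: 3/2 → 3/2 — passes.
ΔL = 0, ±1 (not L=0↔0): L: 2 → 2, ΔL = +0 — passes.
ΔJ = 0, ±1 (not J=0↔0): J: 5/2 → 3/2, ΔJ = -1 — passes.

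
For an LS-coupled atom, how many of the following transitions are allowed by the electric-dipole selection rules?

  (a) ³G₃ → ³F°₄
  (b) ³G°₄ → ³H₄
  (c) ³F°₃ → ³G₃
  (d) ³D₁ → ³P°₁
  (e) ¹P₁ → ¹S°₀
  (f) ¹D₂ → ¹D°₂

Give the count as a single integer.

(a) allowed
(b) allowed
(c) allowed
(d) allowed
(e) allowed
(f) allowed
Total allowed: 6 of 6.

6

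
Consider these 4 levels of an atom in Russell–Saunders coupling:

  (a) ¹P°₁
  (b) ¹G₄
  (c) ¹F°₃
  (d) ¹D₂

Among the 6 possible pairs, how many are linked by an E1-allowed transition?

3

(a)–(b): forbidden (ΔL, ΔJ).
(a)–(c): forbidden (parity, ΔL, ΔJ).
(a)–(d): allowed.
(b)–(c): allowed.
(b)–(d): forbidden (parity, ΔL, ΔJ).
(c)–(d): allowed.
Allowed pairs: 3 of 6.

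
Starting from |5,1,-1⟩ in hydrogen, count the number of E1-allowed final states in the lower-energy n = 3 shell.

4

E1 requires Δl = ±1, so l_f ∈ {0, 2}; with 0 ≤ l_f ≤ n_f−1 = 2, the allowed l_f values are {0, 2}.
For l_f = 0: m_f ∈ {m_i−1, m_i, m_i+1} ∩ [−0, 0] = {0} → 1 state.
For l_f = 2: m_f ∈ {m_i−1, m_i, m_i+1} ∩ [−2, 2] = {-2, -1, 0} → 3 states.
Total: 4.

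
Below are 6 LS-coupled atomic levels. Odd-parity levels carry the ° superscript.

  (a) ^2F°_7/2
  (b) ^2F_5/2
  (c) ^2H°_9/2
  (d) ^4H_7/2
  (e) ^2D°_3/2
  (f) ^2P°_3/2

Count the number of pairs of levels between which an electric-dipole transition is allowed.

(a)–(b): allowed.
(a)–(c): forbidden (parity, ΔL).
(a)–(d): forbidden (ΔS, ΔL).
(a)–(e): forbidden (parity, ΔJ).
(a)–(f): forbidden (parity, ΔL, ΔJ).
(b)–(c): forbidden (ΔL, ΔJ).
(b)–(d): forbidden (parity, ΔS, ΔL).
(b)–(e): allowed.
(b)–(f): forbidden (ΔL).
(c)–(d): forbidden (ΔS).
(c)–(e): forbidden (parity, ΔL, ΔJ).
(c)–(f): forbidden (parity, ΔL, ΔJ).
(d)–(e): forbidden (ΔS, ΔL, ΔJ).
(d)–(f): forbidden (ΔS, ΔL, ΔJ).
(e)–(f): forbidden (parity).
Allowed pairs: 2 of 15.

2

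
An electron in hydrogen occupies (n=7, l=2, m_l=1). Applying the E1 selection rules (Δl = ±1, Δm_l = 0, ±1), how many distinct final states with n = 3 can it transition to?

2

E1 requires Δl = ±1, so l_f ∈ {1, 3}; with 0 ≤ l_f ≤ n_f−1 = 2, the allowed l_f values are {1}.
For l_f = 1: m_f ∈ {m_i−1, m_i, m_i+1} ∩ [−1, 1] = {0, 1} → 2 states.
Total: 2.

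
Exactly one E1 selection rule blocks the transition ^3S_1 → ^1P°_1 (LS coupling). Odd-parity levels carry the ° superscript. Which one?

Initial level: S=1, L=0, J=1, parity even. Final level: S=0, L=1, J=1, parity odd.
Parity must change: even → odd — passes.
ΔS = 0: S: 1 → 0 — fails.
ΔL = 0, ±1 (not L=0↔0): L: 0 → 1, ΔL = +1 — passes.
ΔJ = 0, ±1 (not J=0↔0): J: 1 → 1, ΔJ = +0 — passes.

the ΔS = 0 rule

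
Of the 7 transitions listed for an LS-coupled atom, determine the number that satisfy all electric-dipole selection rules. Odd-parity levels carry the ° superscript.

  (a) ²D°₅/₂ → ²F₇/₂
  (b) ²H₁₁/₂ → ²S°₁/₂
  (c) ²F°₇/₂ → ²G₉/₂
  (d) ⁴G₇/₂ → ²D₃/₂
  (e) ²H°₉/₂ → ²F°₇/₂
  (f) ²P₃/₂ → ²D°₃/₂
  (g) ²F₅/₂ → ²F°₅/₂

4

(a) allowed
(b) forbidden (ΔL, ΔJ fail)
(c) allowed
(d) forbidden (parity, ΔS, ΔL, ΔJ fail)
(e) forbidden (parity, ΔL fail)
(f) allowed
(g) allowed
Total allowed: 4 of 7.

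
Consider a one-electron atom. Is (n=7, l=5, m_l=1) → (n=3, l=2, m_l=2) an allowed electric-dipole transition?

forbidden

Initial l = 5, final l = 2, so Δl = -3. E1 requires Δl = ±1: ✗.
m_l: 1 → 2 (Δm_l = +1). |Δm_l| ≤ 1 ✓.
The transition is electric-dipole forbidden.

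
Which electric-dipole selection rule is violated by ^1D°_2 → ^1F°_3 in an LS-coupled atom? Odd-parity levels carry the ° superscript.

parity

Parity must change: odd → odd — fails.
ΔL = 0, ±1 (not L=0↔0): L: 2 → 3, ΔL = +1 — ok.
ΔJ = 0, ±1 (not J=0↔0): J: 2 → 3, ΔJ = +1 — ok.
ΔS = 0: S: 0 → 0 — ok.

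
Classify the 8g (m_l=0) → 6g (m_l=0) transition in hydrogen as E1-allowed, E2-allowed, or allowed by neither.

Δl = 4 − 4 = +0; l_i + l_f = 8.
Δm_l = +0.
E1 (Δl = ±1, |Δm_l| ≤ 1): not satisfied.
E2 (Δl = 0,±2, l_i+l_f ≥ 2, |Δm_l| ≤ 2): satisfied.

E2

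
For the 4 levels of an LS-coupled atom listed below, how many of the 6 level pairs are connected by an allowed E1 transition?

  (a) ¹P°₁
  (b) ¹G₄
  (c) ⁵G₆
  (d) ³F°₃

(a)–(b): forbidden (ΔL, ΔJ).
(a)–(c): forbidden (ΔS, ΔL, ΔJ).
(a)–(d): forbidden (parity, ΔS, ΔL, ΔJ).
(b)–(c): forbidden (parity, ΔS, ΔJ).
(b)–(d): forbidden (ΔS).
(c)–(d): forbidden (ΔS, ΔJ).
Allowed pairs: 0 of 6.

0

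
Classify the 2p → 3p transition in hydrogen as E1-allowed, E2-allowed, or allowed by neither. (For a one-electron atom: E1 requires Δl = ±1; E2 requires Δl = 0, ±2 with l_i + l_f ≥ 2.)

Δl = 1 − 1 = +0; l_i + l_f = 2.
E1 (Δl = ±1): not satisfied.
E2 (Δl = 0,±2, l_i+l_f ≥ 2): satisfied.

E2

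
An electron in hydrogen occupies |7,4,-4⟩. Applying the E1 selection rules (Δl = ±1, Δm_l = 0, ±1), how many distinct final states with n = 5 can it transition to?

1

E1 requires Δl = ±1, so l_f ∈ {3, 5}; with 0 ≤ l_f ≤ n_f−1 = 4, the allowed l_f values are {3}.
For l_f = 3: m_f ∈ {m_i−1, m_i, m_i+1} ∩ [−3, 3] = {-3} → 1 state.
Total: 1.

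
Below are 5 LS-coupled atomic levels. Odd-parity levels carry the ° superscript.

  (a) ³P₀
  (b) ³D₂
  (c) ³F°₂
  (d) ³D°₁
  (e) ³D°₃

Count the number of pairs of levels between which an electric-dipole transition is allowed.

4

(a)–(b): forbidden (parity, ΔJ).
(a)–(c): forbidden (ΔL, ΔJ).
(a)–(d): allowed.
(a)–(e): forbidden (ΔJ).
(b)–(c): allowed.
(b)–(d): allowed.
(b)–(e): allowed.
(c)–(d): forbidden (parity).
(c)–(e): forbidden (parity).
(d)–(e): forbidden (parity, ΔJ).
Allowed pairs: 4 of 10.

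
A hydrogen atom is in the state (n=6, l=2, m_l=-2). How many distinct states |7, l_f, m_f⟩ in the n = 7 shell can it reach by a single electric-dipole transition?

4

E1 requires Δl = ±1, so l_f ∈ {1, 3}; with 0 ≤ l_f ≤ n_f−1 = 6, the allowed l_f values are {1, 3}.
For l_f = 1: m_f ∈ {m_i−1, m_i, m_i+1} ∩ [−1, 1] = {-1} → 1 state.
For l_f = 3: m_f ∈ {m_i−1, m_i, m_i+1} ∩ [−3, 3] = {-3, -2, -1} → 3 states.
Total: 4.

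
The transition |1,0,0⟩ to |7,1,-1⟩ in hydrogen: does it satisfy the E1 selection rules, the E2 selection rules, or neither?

Δl = 1 − 0 = +1; l_i + l_f = 1.
Δm_l = -1.
E1 (Δl = ±1, |Δm_l| ≤ 1): satisfied.
E2 (Δl = 0,±2, l_i+l_f ≥ 2, |Δm_l| ≤ 2): not satisfied.

E1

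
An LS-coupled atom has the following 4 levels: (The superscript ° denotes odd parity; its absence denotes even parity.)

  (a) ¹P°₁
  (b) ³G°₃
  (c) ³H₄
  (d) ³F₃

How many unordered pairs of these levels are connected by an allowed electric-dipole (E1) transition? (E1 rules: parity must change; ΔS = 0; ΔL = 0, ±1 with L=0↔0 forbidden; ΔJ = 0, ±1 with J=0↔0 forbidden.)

(a)–(b): forbidden (parity, ΔS, ΔL, ΔJ).
(a)–(c): forbidden (ΔS, ΔL, ΔJ).
(a)–(d): forbidden (ΔS, ΔL, ΔJ).
(b)–(c): allowed.
(b)–(d): allowed.
(c)–(d): forbidden (parity, ΔL).
Allowed pairs: 2 of 6.

2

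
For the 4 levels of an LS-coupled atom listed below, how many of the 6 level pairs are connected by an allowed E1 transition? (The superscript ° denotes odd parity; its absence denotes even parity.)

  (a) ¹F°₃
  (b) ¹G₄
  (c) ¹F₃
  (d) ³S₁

(a)–(b): allowed.
(a)–(c): allowed.
(a)–(d): forbidden (ΔS, ΔL, ΔJ).
(b)–(c): forbidden (parity).
(b)–(d): forbidden (parity, ΔS, ΔL, ΔJ).
(c)–(d): forbidden (parity, ΔS, ΔL, ΔJ).
Allowed pairs: 2 of 6.

2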